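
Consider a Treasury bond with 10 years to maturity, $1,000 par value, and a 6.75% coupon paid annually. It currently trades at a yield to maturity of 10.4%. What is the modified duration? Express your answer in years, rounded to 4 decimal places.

Periodic yield y = 0.104. First find Macaulay duration:
  t   CF        PV=CF/(1+0.104)^t    t·PV
  1        67.50        61.1413        61.1413
  2        67.50        55.3816       110.7632
  3        67.50        50.1645       150.4935
  4        67.50        45.4389       181.7555
  5        67.50        41.1584       205.7920
  6        67.50        37.2812       223.6869
  7        67.50        33.7692       236.3841
  8        67.50        30.5880       244.7041
  9        67.50        27.7065       249.3588
  10    1,067.50       396.8964     3,968.9639
  Σ                    779.5259     5,633.0432
P = 779.5259; Macaulay duration = 5,633.0432 / 779.5259 = 7.22624 years.
Modified duration = D_Mac / (1 + y) = 7.22624 / 1.104 = 6.54551 years.

6.5455 years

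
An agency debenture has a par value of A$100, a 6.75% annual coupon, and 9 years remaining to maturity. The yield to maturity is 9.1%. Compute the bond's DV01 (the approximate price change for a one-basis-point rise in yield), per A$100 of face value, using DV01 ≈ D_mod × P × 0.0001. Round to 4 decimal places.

Periodic yield y = 0.091.
  t   CF        PV=CF/(1+0.091)^t    t·PV
  1         6.75         6.1870         6.1870
  2         6.75         5.6709        11.3419
  3         6.75         5.1979        15.5938
  4         6.75         4.7644        19.0574
  5         6.75         4.3670        21.8348
  6         6.75         4.0027        24.0163
  7         6.75         3.6689        25.6820
  8         6.75         3.3628        26.9027
  9       106.75        48.7467       438.7202
  Σ                     85.9683       589.3361
P = 85.9683; D_Mac = 6.85527 yrs; D_mod = 6.28348 yrs.
DV01 ≈ 6.28348 × 85.9683 × 0.0001 = 0.054018.

A$0.0540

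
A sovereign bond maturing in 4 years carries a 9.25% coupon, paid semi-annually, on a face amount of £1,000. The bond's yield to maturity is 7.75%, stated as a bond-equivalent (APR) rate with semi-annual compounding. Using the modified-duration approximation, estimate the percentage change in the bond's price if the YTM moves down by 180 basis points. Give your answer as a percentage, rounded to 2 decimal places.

+5.98%

Periodic yield y = 0.03875. Modified duration first:
  t   CF        PV=CF/(1+0.03875)^t    t·PV
  1        46.25        44.5247        44.5247
  2        46.25        42.8637        85.7274
  3        46.25        41.2647       123.7941
  4        46.25        39.7253       158.9013
  5        46.25        38.2434       191.2170
  6        46.25        36.8168       220.9005
  7        46.25        35.4433       248.1033
  8     1,046.25       771.8754     6,175.0029
  Σ                  1,050.7572     7,248.1712
P = 1,050.7572; D_Mac = 6.89805 half-year periods = 3.44902 yrs; D_mod = 3.44902/(1+0.03875) = 3.32036 yrs.
ΔP/P ≈ -D_mod · Δy = -3.32036 × (-0.018) = +0.059766 = +5.9766%.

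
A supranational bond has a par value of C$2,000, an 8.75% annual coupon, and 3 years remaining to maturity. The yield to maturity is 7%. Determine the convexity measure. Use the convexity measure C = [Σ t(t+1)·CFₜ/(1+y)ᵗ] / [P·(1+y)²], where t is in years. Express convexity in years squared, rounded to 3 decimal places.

With y = 0.07:
  t   CF        PV=CF/(1+0.07)^t    t·PV        t(t+1)·PV
  1       175.00       163.5514       163.5514         327.1028
  2       175.00       152.8518       305.7036         917.1107
  3     2,175.00     1,775.4479     5,326.3436      21,305.3746
  Σ                  2,091.8511     5,795.5986      22,549.5881
P = 2,091.8511.
Convexity = Σ t(t+1)·PV / [P·(1+y)²] = 22,549.5881 / (2,091.8511 × 1.144900) = 9.41543.

9.415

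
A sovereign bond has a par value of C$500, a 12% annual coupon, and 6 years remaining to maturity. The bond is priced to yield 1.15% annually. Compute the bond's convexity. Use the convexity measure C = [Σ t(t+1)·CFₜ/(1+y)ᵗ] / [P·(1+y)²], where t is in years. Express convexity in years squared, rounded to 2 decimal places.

31.23

With y = 0.0115:
  t   CF        PV=CF/(1+0.0115)^t    t·PV        t(t+1)·PV
  1        60.00        59.3178        59.3178         118.6357
  2        60.00        58.6434       117.2869         351.8607
  3        60.00        57.9767       173.9301         695.7206
  4        60.00        57.3176       229.2702       1,146.3512
  5        60.00        56.6659       283.3295       1,699.9771
  6       560.00       522.8688     3,137.2126      21,960.4884
  Σ                    812.7902     4,000.3473      25,973.0336
P = 812.7902.
Convexity = Σ t(t+1)·PV / [P·(1+y)²] = 25,973.0336 / (812.7902 × 1.023132) = 31.23291.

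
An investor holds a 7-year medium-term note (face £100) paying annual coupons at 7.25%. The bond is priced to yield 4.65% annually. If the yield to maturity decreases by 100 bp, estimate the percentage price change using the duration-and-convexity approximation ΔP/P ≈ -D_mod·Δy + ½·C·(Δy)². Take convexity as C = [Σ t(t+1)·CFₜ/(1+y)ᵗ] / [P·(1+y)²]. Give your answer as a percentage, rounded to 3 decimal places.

+5.767%

With y = 0.0465:
  t   CF        PV=CF/(1+0.0465)^t    t·PV        t(t+1)·PV
  1         7.25         6.9279         6.9279          13.8557
  2         7.25         6.6200        13.2400          39.7201
  3         7.25         6.3259        18.9776          75.9104
  4         7.25         6.0448        24.1792         120.8958
  5         7.25         5.7762        28.8810         173.2858
  6         7.25         5.5195        33.1172         231.8205
  7       107.25        78.0230       546.1610       4,369.2883
  Σ                    115.2373       671.4839       5,024.7767
P = 115.2373; D_Mac = 5.82697 yrs; D_mod = 5.56805 yrs; C = 39.81487.
Duration effect: -5.56805 × (-0.01) = +0.055681
Convexity effect: 0.5 × 39.81487 × (-0.01)² = +0.0019907
ΔP/P ≈ +0.055681 + 0.0019907 = +0.057671 = +5.7671%.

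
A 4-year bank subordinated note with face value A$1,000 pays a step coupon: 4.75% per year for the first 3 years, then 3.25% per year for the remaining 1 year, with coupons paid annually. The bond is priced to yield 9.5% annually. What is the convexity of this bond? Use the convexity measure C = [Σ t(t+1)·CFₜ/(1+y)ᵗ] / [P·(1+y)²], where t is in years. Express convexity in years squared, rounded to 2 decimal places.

15.06

With y = 0.095:
  t   CF        PV=CF/(1+0.095)^t    t·PV        t(t+1)·PV
  1        47.50        43.3790        43.3790          86.7580
  2        47.50        39.6155        79.2310         237.6931
  3        47.50        36.1786       108.5357         434.1427
  4     1,032.50       718.1805     2,872.7218      14,363.6092
  Σ                    837.3535     3,103.8675      15,122.2030
P = 837.3535.
Convexity = Σ t(t+1)·PV / [P·(1+y)²] = 15,122.2030 / (837.3535 × 1.199025) = 15.06184.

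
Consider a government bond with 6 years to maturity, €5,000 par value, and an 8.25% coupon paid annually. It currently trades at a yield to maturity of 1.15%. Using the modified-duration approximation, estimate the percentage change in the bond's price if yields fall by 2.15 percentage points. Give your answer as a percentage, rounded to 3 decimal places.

Periodic yield y = 0.0115. Modified duration first:
  t   CF        PV=CF/(1+0.0115)^t    t·PV
  1       412.50       407.8102       407.8102
  2       412.50       403.1737       806.3474
  3       412.50       398.5899     1,195.7697
  4       412.50       394.0582     1,576.2329
  5       412.50       389.5781     1,947.8904
  6     5,412.50     5,053.6200    30,321.7203
  Σ                  7,046.8301    36,255.7709
P = 7,046.8301; D_Mac = 5.14498 yrs; D_mod = 5.14498/(1+0.0115) = 5.08648 yrs.
ΔP/P ≈ -D_mod · Δy = -5.08648 × (-0.0215) = +0.109359 = +10.9359%.

+10.936%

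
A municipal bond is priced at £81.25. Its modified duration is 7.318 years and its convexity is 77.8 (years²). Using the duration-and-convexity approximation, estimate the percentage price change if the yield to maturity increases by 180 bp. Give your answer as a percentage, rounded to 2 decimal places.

-11.91%

Duration effect: -D_mod·Δy = -7.318 × (+0.018) = -0.131724
Convexity effect: ½·C·(Δy)² = 0.5 × 77.8 × (0.018)² = +0.0126036
ΔP/P ≈ -0.131724 + 0.0126036 = -0.1191204
= -11.91204%.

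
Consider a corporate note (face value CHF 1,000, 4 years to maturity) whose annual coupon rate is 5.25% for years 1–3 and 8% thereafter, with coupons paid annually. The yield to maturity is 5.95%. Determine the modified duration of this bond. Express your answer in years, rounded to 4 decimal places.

Periodic yield y = 0.0595. First find Macaulay duration:
  t   CF        PV=CF/(1+0.0595)^t    t·PV
  1        52.50        49.5517        49.5517
  2        52.50        46.7689        93.5378
  3        52.50        44.1424       132.4273
  4     1,080.00       857.0771     3,428.3086
  Σ                    997.5402     3,703.8254
P = 997.5402; Macaulay duration = 3,703.8254 / 997.5402 = 3.71296 years.
Modified duration = D_Mac / (1 + y) = 3.71296 / 1.0595 = 3.50444 years.

3.5044 years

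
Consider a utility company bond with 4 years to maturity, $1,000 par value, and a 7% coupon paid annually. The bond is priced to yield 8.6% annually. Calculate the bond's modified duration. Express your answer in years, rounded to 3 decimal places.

3.327 years

Periodic yield y = 0.086. First find Macaulay duration:
  t   CF        PV=CF/(1+0.086)^t    t·PV
  1        70.00        64.4567        64.4567
  2        70.00        59.3524       118.7048
  3        70.00        54.6523       163.9569
  4     1,070.00       769.2446     3,076.9785
  Σ                    947.7061     3,424.0970
P = 947.7061; Macaulay duration = 3,424.0970 / 947.7061 = 3.61304 years.
Modified duration = D_Mac / (1 + y) = 3.61304 / 1.086 = 3.32692 years.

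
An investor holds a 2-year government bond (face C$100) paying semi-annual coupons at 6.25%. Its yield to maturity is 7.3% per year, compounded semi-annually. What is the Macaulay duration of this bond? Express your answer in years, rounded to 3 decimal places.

1.910 years

Periodic yield y = 0.0365. Discount each cash flow and weight by its period:
  t   CF        PV=CF/(1+0.0365)^t    t·PV
  1        3.125         3.0150         3.0150
  2        3.125         2.9088         5.8176
  3        3.125         2.8064         8.4191
  4      103.125        89.3484       357.3936
  Σ                     98.0785       374.6451
Price P = Σ PV = 98.0785.
Macaulay duration = Σ(t·PV) / P = 374.6451 / 98.0785 = 3.81985 half-year periods.
In years: 3.81985 / 2 = 1.90993 years.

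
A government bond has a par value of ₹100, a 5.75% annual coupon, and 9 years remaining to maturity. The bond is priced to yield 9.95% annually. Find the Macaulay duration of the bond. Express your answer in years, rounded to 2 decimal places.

6.97 years

Periodic yield y = 0.0995. Discount each cash flow and weight by its year:
  t   CF        PV=CF/(1+0.0995)^t    t·PV
  1         5.75         5.2296         5.2296
  2         5.75         4.7564         9.5128
  3         5.75         4.3260        12.9779
  4         5.75         3.9345        15.7379
  5         5.75         3.5784        17.8921
  6         5.75         3.2546        19.5275
  7         5.75         2.9601        20.7205
  8         5.75         2.6922        21.5375
  9       105.75        45.0322       405.2899
  Σ                     75.7640       528.4258
Price P = Σ PV = 75.7640.
Macaulay duration = Σ(t·PV) / P = 528.4258 / 75.7640 = 6.97463 years.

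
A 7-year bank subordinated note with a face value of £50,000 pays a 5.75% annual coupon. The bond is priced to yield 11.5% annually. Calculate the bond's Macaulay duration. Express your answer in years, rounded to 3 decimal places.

Periodic yield y = 0.115. Discount each cash flow and weight by its year:
  t   CF        PV=CF/(1+0.115)^t    t·PV
  1     2,875.00     2,578.4753     2,578.4753
  2     2,875.00     2,312.5339     4,625.0679
  3     2,875.00     2,074.0215     6,222.0644
  4     2,875.00     1,860.1089     7,440.4358
  5     2,875.00     1,668.2591     8,341.2957
  6     2,875.00     1,496.1965     8,977.1792
  7    52,875.00    24,678.9290   172,752.5031
  Σ                 36,668.5244   210,937.0213
Price P = Σ PV = 36,668.5244.
Macaulay duration = Σ(t·PV) / P = 210,937.0213 / 36,668.5244 = 5.75254 years.

5.753 years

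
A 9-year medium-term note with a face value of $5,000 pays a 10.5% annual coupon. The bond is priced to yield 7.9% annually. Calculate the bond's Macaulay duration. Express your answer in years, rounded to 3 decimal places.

Periodic yield y = 0.079. Discount each cash flow and weight by its year:
  t   CF        PV=CF/(1+0.079)^t    t·PV
  1       525.00       486.5616       486.5616
  2       525.00       450.9376       901.8751
  3       525.00       417.9217     1,253.7652
  4       525.00       387.3232     1,549.2928
  5       525.00       358.9650     1,794.8249
  6       525.00       332.6830     1,996.0981
  7       525.00       308.3253     2,158.2772
  8       525.00       285.7510     2,286.0079
  9     5,525.00     2,787.0148    25,083.1335
  Σ                  5,815.4833    37,509.8365
Price P = Σ PV = 5,815.4833.
Macaulay duration = Σ(t·PV) / P = 37,509.8365 / 5,815.4833 = 6.44999 years.

6.450 years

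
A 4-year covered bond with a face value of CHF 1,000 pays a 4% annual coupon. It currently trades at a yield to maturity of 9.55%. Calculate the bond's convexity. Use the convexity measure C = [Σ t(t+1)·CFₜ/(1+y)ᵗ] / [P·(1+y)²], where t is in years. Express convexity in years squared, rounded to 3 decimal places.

With y = 0.0955:
  t   CF        PV=CF/(1+0.0955)^t    t·PV        t(t+1)·PV
  1        40.00        36.5130        36.5130          73.0260
  2        40.00        33.3300        66.6600         199.9800
  3        40.00        30.4245        91.2734         365.0935
  4     1,040.00       722.0775     2,888.3100      14,441.5500
  Σ                    822.3450     3,082.7564      15,079.6494
P = 822.3450.
Convexity = Σ t(t+1)·PV / [P·(1+y)²] = 15,079.6494 / (822.3450 × 1.200120) = 15.27962.

15.280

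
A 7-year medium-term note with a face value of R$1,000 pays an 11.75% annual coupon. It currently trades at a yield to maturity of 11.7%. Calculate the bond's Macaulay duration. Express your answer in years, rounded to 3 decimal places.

5.143 years

Periodic yield y = 0.117. Discount each cash flow and weight by its year:
  t   CF        PV=CF/(1+0.117)^t    t·PV
  1       117.50       105.1925       105.1925
  2       117.50        94.1741       188.3482
  3       117.50        84.3099       252.9296
  4       117.50        75.4788       301.9153
  5       117.50        67.5728       337.8641
  6       117.50        60.4949       362.9695
  7     1,117.50       515.0808     3,605.5653
  Σ                  1,002.3038     5,154.7844
Price P = Σ PV = 1,002.3038.
Macaulay duration = Σ(t·PV) / P = 5,154.7844 / 1,002.3038 = 5.14294 years.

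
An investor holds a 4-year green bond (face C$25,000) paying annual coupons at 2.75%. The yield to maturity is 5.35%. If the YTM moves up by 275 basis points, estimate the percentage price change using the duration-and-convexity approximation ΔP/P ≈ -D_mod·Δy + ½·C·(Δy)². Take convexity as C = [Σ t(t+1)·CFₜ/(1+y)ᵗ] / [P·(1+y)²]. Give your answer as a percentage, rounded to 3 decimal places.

-9.363%

With y = 0.0535:
  t   CF        PV=CF/(1+0.0535)^t    t·PV        t(t+1)·PV
  1       687.50       652.5866       652.5866       1,305.1732
  2       687.50       619.4462     1,238.8925       3,716.6775
  3       687.50       587.9888     1,763.9665       7,055.8661
  4    25,687.50    20,853.7268    83,414.9072     417,074.5358
  Σ                 22,713.7485    87,070.3528     429,152.2526
P = 22,713.7485; D_Mac = 3.83338 yrs; D_mod = 3.63871 yrs; C = 17.02368.
Duration effect: -3.63871 × (+0.0275) = -0.100064
Convexity effect: 0.5 × 17.02368 × (0.0275)² = +0.0064371
ΔP/P ≈ -0.100064 + 0.0064371 = -0.093627 = -9.3627%.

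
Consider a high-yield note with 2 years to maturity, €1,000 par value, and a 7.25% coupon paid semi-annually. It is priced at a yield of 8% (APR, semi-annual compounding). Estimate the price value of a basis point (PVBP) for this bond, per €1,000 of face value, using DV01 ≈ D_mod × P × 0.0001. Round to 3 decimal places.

€0.180

Periodic yield y = 0.04.
  t   CF        PV=CF/(1+0.04)^t    t·PV
  1        36.25        34.8558        34.8558
  2        36.25        33.5152        67.0303
  3        36.25        32.2261        96.6784
  4     1,036.25       885.7908     3,543.1634
  Σ                    986.3879     3,741.7278
P = 986.3879; D_Mac = 3.79336 half-year periods = 1.89668 yrs; D_mod = 1.82373 yrs.
DV01 ≈ 1.82373 × 986.3879 × 0.0001 = 0.179891.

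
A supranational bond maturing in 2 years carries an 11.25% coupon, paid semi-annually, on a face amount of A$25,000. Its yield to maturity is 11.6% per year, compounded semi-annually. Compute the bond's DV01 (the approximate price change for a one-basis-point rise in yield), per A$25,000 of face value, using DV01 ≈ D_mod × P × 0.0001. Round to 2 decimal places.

A$4.33

Periodic yield y = 0.058.
  t   CF        PV=CF/(1+0.058)^t    t·PV
  1     1,406.25     1,329.1588     1,329.1588
  2     1,406.25     1,256.2938     2,512.5875
  3     1,406.25     1,187.4232     3,562.2696
  4    26,406.25    21,074.8290    84,299.3161
  Σ                 24,847.7048    91,703.3320
P = 24,847.7048; D_Mac = 3.69062 half-year periods = 1.84531 yrs; D_mod = 1.74415 yrs.
DV01 ≈ 1.74415 × 24,847.7048 × 0.0001 = 4.333806.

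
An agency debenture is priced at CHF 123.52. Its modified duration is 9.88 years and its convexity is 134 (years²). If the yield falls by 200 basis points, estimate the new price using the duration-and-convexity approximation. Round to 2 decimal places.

CHF 151.24

Duration effect: -D_mod·Δy = -9.88 × (-0.02) = +0.197600
Convexity effect: ½·C·(Δy)² = 0.5 × 134 × (-0.02)² = +0.0268000
ΔP/P ≈ +0.197600 + 0.0268000 = +0.224400
New price ≈ 123.52 × (1 + 0.224400) = 151.237888.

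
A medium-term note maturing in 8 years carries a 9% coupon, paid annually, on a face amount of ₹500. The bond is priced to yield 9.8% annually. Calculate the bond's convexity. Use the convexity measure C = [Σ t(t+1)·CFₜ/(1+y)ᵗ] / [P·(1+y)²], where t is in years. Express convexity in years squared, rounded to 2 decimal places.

40.11

With y = 0.098:
  t   CF        PV=CF/(1+0.098)^t    t·PV        t(t+1)·PV
  1        45.00        40.9836        40.9836          81.9672
  2        45.00        37.3257        74.6514         223.9541
  3        45.00        33.9943       101.9828         407.9310
  4        45.00        30.9602       123.8406         619.2031
  5        45.00        28.1969       140.9843         845.9059
  6        45.00        25.6802       154.0812       1,078.5686
  7        45.00        23.3882       163.7171       1,309.7372
  8       545.00       257.9751     2,063.8008      18,574.2069
  Σ                    478.5040     2,864.0418      23,141.4741
P = 478.5040.
Convexity = Σ t(t+1)·PV / [P·(1+y)²] = 23,141.4741 / (478.5040 × 1.205604) = 40.11444.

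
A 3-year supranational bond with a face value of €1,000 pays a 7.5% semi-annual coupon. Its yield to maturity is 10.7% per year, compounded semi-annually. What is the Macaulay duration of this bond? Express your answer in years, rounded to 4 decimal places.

2.7286 years

Periodic yield y = 0.0535. Discount each cash flow and weight by its period:
  t   CF        PV=CF/(1+0.0535)^t    t·PV
  1        37.50        35.5956        35.5956
  2        37.50        33.7880        67.5760
  3        37.50        32.0721        96.2164
  4        37.50        30.4434       121.7736
  5        37.50        28.8974       144.4869
  6     1,037.50       758.8936     4,553.3613
  Σ                    919.6901     5,019.0098
Price P = Σ PV = 919.6901.
Macaulay duration = Σ(t·PV) / P = 5,019.0098 / 919.6901 = 5.45728 half-year periods.
In years: 5.45728 / 2 = 2.72864 years.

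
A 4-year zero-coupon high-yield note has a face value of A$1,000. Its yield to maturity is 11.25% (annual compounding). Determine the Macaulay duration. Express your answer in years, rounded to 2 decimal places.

4.00 years

A zero-coupon bond has a single cash flow at maturity, so its Macaulay duration equals its maturity: 4 years.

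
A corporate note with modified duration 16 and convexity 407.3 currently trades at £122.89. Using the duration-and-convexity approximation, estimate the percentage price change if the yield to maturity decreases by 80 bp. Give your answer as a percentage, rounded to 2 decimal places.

Duration effect: -D_mod·Δy = -16 × (-0.008) = +0.128000
Convexity effect: ½·C·(Δy)² = 0.5 × 407.3 × (-0.008)² = +0.0130336
ΔP/P ≈ +0.128000 + 0.0130336 = +0.1410336
= +14.10336%.

+14.10%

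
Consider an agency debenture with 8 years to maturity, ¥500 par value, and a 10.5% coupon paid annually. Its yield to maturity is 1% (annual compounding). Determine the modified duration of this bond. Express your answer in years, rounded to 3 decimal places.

Periodic yield y = 0.01. First find Macaulay duration:
  t   CF        PV=CF/(1+0.01)^t    t·PV
  1        52.50        51.9802        51.9802
  2        52.50        51.4655       102.9311
  3        52.50        50.9560       152.8679
  4        52.50        50.4515       201.8059
  5        52.50        49.9519       249.7597
  6        52.50        49.4574       296.7442
  7        52.50        48.9677       342.7739
  8       552.50       510.2245     4,081.7958
  Σ                    863.4547     5,480.6588
P = 863.4547; Macaulay duration = 5,480.6588 / 863.4547 = 6.34736 years.
Modified duration = D_Mac / (1 + y) = 6.34736 / 1.01 = 6.28452 years.

6.285 years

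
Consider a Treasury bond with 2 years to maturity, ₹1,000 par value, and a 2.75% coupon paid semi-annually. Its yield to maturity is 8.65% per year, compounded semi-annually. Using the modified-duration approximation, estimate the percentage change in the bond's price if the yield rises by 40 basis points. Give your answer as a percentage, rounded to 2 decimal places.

Periodic yield y = 0.04325. Modified duration first:
  t   CF        PV=CF/(1+0.04325)^t    t·PV
  1        13.75        13.1800        13.1800
  2        13.75        12.6336        25.2671
  3        13.75        12.1098        36.3294
  4     1,013.75       855.8099     3,423.2395
  Σ                    893.7332     3,498.0160
P = 893.7332; D_Mac = 3.91394 half-year periods = 1.95697 yrs; D_mod = 1.95697/(1+0.04325) = 1.87584 yrs.
ΔP/P ≈ -D_mod · Δy = -1.87584 × (+0.004) = -0.007503 = -0.7503%.

-0.75%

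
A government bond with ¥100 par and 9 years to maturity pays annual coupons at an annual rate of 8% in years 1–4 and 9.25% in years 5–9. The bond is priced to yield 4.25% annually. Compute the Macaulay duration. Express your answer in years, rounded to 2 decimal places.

7.02 years

Periodic yield y = 0.0425. Discount each cash flow and weight by its year:
  t   CF        PV=CF/(1+0.0425)^t    t·PV
  1         8.00         7.6739         7.6739
  2         8.00         7.3610        14.7220
  3         8.00         7.0609        21.1828
  4         8.00         6.7731        27.0923
  5         9.25         7.5121        37.5605
  6         9.25         7.2059        43.2351
  7         9.25         6.9121        48.3846
  8         9.25         6.6303        53.0424
  9       109.25        75.1168       676.0509
  Σ                    132.2460       928.9445
Price P = Σ PV = 132.2460.
Macaulay duration = Σ(t·PV) / P = 928.9445 / 132.2460 = 7.02437 years.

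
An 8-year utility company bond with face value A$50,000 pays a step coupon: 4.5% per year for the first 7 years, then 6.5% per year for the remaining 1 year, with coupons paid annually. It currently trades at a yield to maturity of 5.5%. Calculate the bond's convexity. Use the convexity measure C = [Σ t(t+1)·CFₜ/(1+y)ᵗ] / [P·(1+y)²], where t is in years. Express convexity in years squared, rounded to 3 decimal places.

With y = 0.055:
  t   CF        PV=CF/(1+0.055)^t    t·PV        t(t+1)·PV
  1     2,250.00     2,132.7014     2,132.7014       4,265.4028
  2     2,250.00     2,021.5179     4,043.0359      12,129.1076
  3     2,250.00     1,916.1307     5,748.3922      22,993.5689
  4     2,250.00     1,816.2377     7,264.9507      36,324.7534
  5     2,250.00     1,721.5523     8,607.7615      51,646.5689
  6     2,250.00     1,631.8031     9,790.8187      68,535.7312
  7     2,250.00     1,546.7328    10,827.1297      86,617.0379
  8    53,250.00    34,697.6399   277,581.1189   2,498,230.0701
  Σ                 47,484.3159   325,995.9091   2,780,742.2410
P = 47,484.3159.
Convexity = Σ t(t+1)·PV / [P·(1+y)²] = 2,780,742.2410 / (47,484.3159 × 1.113025) = 52.61452.

52.615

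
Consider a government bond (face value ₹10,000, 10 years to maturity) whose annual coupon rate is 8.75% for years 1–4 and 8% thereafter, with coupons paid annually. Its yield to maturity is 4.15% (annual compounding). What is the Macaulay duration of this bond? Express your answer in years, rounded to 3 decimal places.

7.518 years

Periodic yield y = 0.0415. Discount each cash flow and weight by its year:
  t   CF        PV=CF/(1+0.0415)^t    t·PV
  1       875.00       840.1344       840.1344
  2       875.00       806.6581     1,613.3162
  3       875.00       774.5157     2,323.5471
  4       875.00       743.6541     2,974.6163
  5       800.00       652.8202     3,264.1012
  6       800.00       626.8077     3,760.8464
  7       800.00       601.8317     4,212.8220
  8       800.00       577.8509     4,622.8072
  9       800.00       554.8256     4,993.4307
  10   10,800.00     7,191.6909    71,916.9089
  Σ                 13,370.7894   100,522.5304
Price P = Σ PV = 13,370.7894.
Macaulay duration = Σ(t·PV) / P = 100,522.5304 / 13,370.7894 = 7.51807 years.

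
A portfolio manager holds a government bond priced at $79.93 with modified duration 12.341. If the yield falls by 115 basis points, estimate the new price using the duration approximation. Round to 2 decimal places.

$91.27

Duration approximation: ΔP/P ≈ -D_mod · Δy = -12.341 × (-0.0115) = +0.1419215.
New price ≈ 79.93 × (1 + 0.1419215) = 91.273785495.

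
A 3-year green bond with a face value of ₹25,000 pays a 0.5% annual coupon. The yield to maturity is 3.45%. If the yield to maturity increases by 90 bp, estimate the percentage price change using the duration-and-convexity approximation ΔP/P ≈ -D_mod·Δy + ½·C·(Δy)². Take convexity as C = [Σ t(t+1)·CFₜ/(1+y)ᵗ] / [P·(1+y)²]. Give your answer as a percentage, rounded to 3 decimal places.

-2.551%

With y = 0.0345:
  t   CF        PV=CF/(1+0.0345)^t    t·PV        t(t+1)·PV
  1       125.00       120.8313       120.8313         241.6626
  2       125.00       116.8017       233.6033         700.8100
  3    25,125.00    22,694.1847    68,082.5541     272,330.2166
  Σ                 22,931.8177    68,436.9888     273,272.6892
P = 22,931.8177; D_Mac = 2.98437 yrs; D_mod = 2.88484 yrs; C = 11.13517.
Duration effect: -2.88484 × (+0.009) = -0.025964
Convexity effect: 0.5 × 11.13517 × (0.009)² = +0.0004510
ΔP/P ≈ -0.025964 + 0.0004510 = -0.025513 = -2.5513%.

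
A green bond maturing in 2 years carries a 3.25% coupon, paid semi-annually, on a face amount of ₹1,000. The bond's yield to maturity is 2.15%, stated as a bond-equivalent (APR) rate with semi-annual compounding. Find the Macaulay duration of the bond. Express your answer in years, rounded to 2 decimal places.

Periodic yield y = 0.01075. Discount each cash flow and weight by its period:
  t   CF        PV=CF/(1+0.01075)^t    t·PV
  1        16.25        16.0772        16.0772
  2        16.25        15.9062        31.8124
  3        16.25        15.7370        47.2110
  4     1,016.25       973.7009     3,894.8035
  Σ                  1,021.4212     3,989.9040
Price P = Σ PV = 1,021.4212.
Macaulay duration = Σ(t·PV) / P = 3,989.9040 / 1,021.4212 = 3.90623 half-year periods.
In years: 3.90623 / 2 = 1.95311 years.

1.95 years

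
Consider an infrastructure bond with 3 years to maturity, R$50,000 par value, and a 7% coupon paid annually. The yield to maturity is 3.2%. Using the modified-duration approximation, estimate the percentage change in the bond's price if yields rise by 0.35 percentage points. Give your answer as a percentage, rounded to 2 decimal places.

-0.96%

Periodic yield y = 0.032. Modified duration first:
  t   CF        PV=CF/(1+0.032)^t    t·PV
  1     3,500.00     3,391.4729     3,391.4729
  2     3,500.00     3,286.3109     6,572.6218
  3    53,500.00    48,675.9784   146,027.9353
  Σ                 55,353.7622   155,992.0301
P = 55,353.7622; D_Mac = 2.81809 yrs; D_mod = 2.81809/(1+0.032) = 2.73071 yrs.
ΔP/P ≈ -D_mod · Δy = -2.73071 × (+0.0035) = -0.009557 = -0.9557%.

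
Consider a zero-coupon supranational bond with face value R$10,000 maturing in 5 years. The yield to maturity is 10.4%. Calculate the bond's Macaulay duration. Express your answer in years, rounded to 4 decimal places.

A zero-coupon bond has a single cash flow at maturity, so its Macaulay duration equals its maturity: 5 years.

5.0000 years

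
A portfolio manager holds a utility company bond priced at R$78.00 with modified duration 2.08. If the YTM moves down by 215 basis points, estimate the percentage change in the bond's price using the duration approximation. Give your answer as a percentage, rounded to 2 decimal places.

+4.47%

Duration approximation: ΔP/P ≈ -D_mod · Δy = -2.08 × (-0.0215) = +0.044720.
As a percentage: +4.4720%.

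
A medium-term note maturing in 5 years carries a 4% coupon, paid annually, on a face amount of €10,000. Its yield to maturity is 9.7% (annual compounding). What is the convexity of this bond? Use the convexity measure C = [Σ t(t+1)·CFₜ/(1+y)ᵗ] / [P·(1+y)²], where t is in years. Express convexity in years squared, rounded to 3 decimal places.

22.124

With y = 0.097:
  t   CF        PV=CF/(1+0.097)^t    t·PV        t(t+1)·PV
  1       400.00       364.6308       364.6308         729.2616
  2       400.00       332.3891       664.7781       1,994.3344
  3       400.00       302.9982       908.9947       3,635.9789
  4       400.00       276.2062     1,104.8249       5,524.1247
  5    10,400.00     6,546.3648    32,731.8239     196,390.9433
  Σ                  7,822.5891    35,775.0525     208,274.6430
P = 7,822.5891.
Convexity = Σ t(t+1)·PV / [P·(1+y)²] = 208,274.6430 / (7,822.5891 × 1.203409) = 22.12446.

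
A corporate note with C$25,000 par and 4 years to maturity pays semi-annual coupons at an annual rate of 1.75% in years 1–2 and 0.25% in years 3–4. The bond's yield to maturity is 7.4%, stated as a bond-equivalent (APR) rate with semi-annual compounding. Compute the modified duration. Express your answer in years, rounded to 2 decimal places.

3.74 years

Periodic yield y = 0.037. First find Macaulay duration:
  t   CF        PV=CF/(1+0.037)^t    t·PV
  1       218.75       210.9450       210.9450
  2       218.75       203.4185       406.8371
  3       218.75       196.1606       588.4818
  4       218.75       189.1616       756.6465
  5        31.25        26.0589       130.2945
  6        31.25        25.1291       150.7748
  7        31.25        24.2325       169.6277
  8    25,031.25    18,717.7002   149,741.6015
  Σ                 19,592.8066   152,155.2090
P = 19,592.8066; Macaulay duration = 152,155.2090 / 19,592.8066 = 7.76587 half-year periods = 3.88294 years.
Modified duration = D_Mac / (1 + y) = 3.88294 / 1.037 = 3.74439 years.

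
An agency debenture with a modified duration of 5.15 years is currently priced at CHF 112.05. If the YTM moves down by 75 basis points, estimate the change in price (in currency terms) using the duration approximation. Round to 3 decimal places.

+CHF 4.328

Duration approximation: ΔP/P ≈ -D_mod · Δy = -5.15 × (-0.0075) = +0.038625.
ΔP ≈ 112.05 × (+0.038625) = +4.32793125.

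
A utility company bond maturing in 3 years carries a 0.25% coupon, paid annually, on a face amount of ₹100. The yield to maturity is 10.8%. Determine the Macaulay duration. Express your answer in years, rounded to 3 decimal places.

2.991 years

Periodic yield y = 0.108. Discount each cash flow and weight by its year:
  t   CF        PV=CF/(1+0.108)^t    t·PV
  1         0.25         0.2256         0.2256
  2         0.25         0.2036         0.4073
  3       100.25        73.6996       221.0988
  Σ                     74.1289       221.7317
Price P = Σ PV = 74.1289.
Macaulay duration = Σ(t·PV) / P = 221.7317 / 74.1289 = 2.99117 years.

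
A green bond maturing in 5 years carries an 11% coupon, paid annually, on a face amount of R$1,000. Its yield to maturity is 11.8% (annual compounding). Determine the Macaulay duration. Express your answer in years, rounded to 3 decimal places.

Periodic yield y = 0.118. Discount each cash flow and weight by its year:
  t   CF        PV=CF/(1+0.118)^t    t·PV
  1       110.00        98.3900        98.3900
  2       110.00        88.0054       176.0107
  3       110.00        78.7168       236.1503
  4       110.00        70.4086       281.6342
  5     1,110.00       635.4977     3,177.4883
  Σ                    971.0183     3,969.6736
Price P = Σ PV = 971.0183.
Macaulay duration = Σ(t·PV) / P = 3,969.6736 / 971.0183 = 4.08816 years.

4.088 years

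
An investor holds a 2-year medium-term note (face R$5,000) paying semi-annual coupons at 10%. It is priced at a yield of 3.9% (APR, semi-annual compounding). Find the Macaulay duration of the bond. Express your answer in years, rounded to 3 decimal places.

Periodic yield y = 0.0195. Discount each cash flow and weight by its period:
  t   CF        PV=CF/(1+0.0195)^t    t·PV
  1       250.00       245.2182       245.2182
  2       250.00       240.5279       481.0559
  3       250.00       235.9274       707.7821
  4     5,250.00     4,859.7103    19,438.8413
  Σ                  5,581.3839    20,872.8975
Price P = Σ PV = 5,581.3839.
Macaulay duration = Σ(t·PV) / P = 20,872.8975 / 5,581.3839 = 3.73974 half-year periods.
In years: 3.73974 / 2 = 1.86987 years.

1.870 years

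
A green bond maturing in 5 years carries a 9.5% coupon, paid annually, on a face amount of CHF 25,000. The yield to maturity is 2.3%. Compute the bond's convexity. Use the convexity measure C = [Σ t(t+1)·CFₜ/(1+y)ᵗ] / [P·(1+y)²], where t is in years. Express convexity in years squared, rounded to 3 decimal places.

With y = 0.023:
  t   CF        PV=CF/(1+0.023)^t    t·PV        t(t+1)·PV
  1     2,375.00     2,321.6031     2,321.6031       4,643.2063
  2     2,375.00     2,269.4068     4,538.8135      13,616.4406
  3     2,375.00     2,218.3839     6,655.1518      26,620.6073
  4     2,375.00     2,168.5083     8,674.0330      43,370.1650
  5    27,375.00    24,432.9530   122,164.7649     732,988.5895
  Σ                 33,410.8551   144,354.3664     821,239.0088
P = 33,410.8551.
Convexity = Σ t(t+1)·PV / [P·(1+y)²] = 821,239.0088 / (33,410.8551 × 1.046529) = 23.48717.

23.487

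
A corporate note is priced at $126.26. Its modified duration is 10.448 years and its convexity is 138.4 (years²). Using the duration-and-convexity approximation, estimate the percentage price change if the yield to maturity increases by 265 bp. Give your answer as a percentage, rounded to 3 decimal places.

Duration effect: -D_mod·Δy = -10.448 × (+0.0265) = -0.276872
Convexity effect: ½·C·(Δy)² = 0.5 × 138.4 × (0.0265)² = +0.0485957
ΔP/P ≈ -0.276872 + 0.0485957 = -0.2282763
= -22.82763%.

-22.828%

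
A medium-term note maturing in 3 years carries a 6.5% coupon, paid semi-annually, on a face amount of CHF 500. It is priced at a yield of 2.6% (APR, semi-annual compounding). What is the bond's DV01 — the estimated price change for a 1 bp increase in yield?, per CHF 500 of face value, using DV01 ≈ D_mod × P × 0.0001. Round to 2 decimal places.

Periodic yield y = 0.013.
  t   CF        PV=CF/(1+0.013)^t    t·PV
  1        16.25        16.0415        16.0415
  2        16.25        15.8356        31.6712
  3        16.25        15.6324        46.8971
  4        16.25        15.4318        61.7271
  5        16.25        15.2337        76.1686
  6       516.25       477.7530     2,866.5178
  Σ                    555.9279     3,099.0233
P = 555.9279; D_Mac = 5.57451 half-year periods = 2.78725 yrs; D_mod = 2.75148 yrs.
DV01 ≈ 2.75148 × 555.9279 × 0.0001 = 0.152963.

CHF 0.15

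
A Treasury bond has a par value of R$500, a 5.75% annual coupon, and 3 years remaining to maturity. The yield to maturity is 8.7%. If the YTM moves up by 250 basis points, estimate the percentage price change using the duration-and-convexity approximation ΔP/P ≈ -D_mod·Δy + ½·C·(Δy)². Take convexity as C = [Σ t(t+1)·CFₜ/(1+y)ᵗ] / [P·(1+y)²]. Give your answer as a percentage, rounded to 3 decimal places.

With y = 0.087:
  t   CF        PV=CF/(1+0.087)^t    t·PV        t(t+1)·PV
  1        28.75        26.4489        26.4489          52.8979
  2        28.75        24.3321        48.6641         145.9923
  3       528.75       411.6819     1,235.0456       4,940.1825
  Σ                    462.4629     1,310.1587       5,139.0727
P = 462.4629; D_Mac = 2.83300 yrs; D_mod = 2.60626 yrs; C = 9.40478.
Duration effect: -2.60626 × (+0.025) = -0.065156
Convexity effect: 0.5 × 9.40478 × (0.025)² = +0.0029390
ΔP/P ≈ -0.065156 + 0.0029390 = -0.062217 = -6.2217%.

-6.222%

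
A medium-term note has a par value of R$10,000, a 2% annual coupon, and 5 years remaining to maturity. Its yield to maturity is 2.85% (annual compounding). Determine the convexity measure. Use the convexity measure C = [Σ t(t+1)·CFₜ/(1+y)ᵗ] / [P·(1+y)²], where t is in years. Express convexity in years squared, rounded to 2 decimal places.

26.88

With y = 0.0285:
  t   CF        PV=CF/(1+0.0285)^t    t·PV        t(t+1)·PV
  1       200.00       194.4579       194.4579         388.9159
  2       200.00       189.0695       378.1389       1,134.4168
  3       200.00       183.8303       551.4909       2,205.9637
  4       200.00       178.7363       714.9453       3,574.7264
  5    10,200.00     8,862.9580    44,314.7900     265,888.7402
  Σ                  9,609.0520    46,153.8231     273,192.7630
P = 9,609.0520.
Convexity = Σ t(t+1)·PV / [P·(1+y)²] = 273,192.7630 / (9,609.0520 × 1.057812) = 26.87695.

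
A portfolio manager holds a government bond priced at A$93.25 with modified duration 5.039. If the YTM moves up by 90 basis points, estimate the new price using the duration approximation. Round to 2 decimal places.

A$89.02

Duration approximation: ΔP/P ≈ -D_mod · Δy = -5.039 × (+0.009) = -0.045351.
New price ≈ 93.25 × (1 - 0.045351) = 89.02101925.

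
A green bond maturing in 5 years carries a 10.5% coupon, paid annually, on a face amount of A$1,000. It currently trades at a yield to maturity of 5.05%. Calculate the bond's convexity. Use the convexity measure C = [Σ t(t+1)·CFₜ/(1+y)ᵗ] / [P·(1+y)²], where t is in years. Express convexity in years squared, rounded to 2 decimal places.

21.63

With y = 0.0505:
  t   CF        PV=CF/(1+0.0505)^t    t·PV        t(t+1)·PV
  1       105.00        99.9524        99.9524         199.9048
  2       105.00        95.1475       190.2949         570.8847
  3       105.00        90.5735       271.7205       1,086.8819
  4       105.00        86.2194       344.8777       1,724.3883
  5     1,105.00       863.7379     4,318.6897      25,912.1381
  Σ                  1,235.6307     5,225.5351      29,494.1979
P = 1,235.6307.
Convexity = Σ t(t+1)·PV / [P·(1+y)²] = 29,494.1979 / (1,235.6307 × 1.103550) = 21.62996.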